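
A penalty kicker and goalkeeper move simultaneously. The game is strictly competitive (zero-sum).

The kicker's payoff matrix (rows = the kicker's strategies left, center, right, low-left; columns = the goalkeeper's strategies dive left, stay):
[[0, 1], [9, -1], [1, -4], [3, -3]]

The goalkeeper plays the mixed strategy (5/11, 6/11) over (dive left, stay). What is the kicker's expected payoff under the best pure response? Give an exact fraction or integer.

left: (0)·(5/11) + (1)·(6/11) = 6/11.
center: (9)·(5/11) + (-1)·(6/11) = 39/11.
right: (1)·(5/11) + (-4)·(6/11) = -19/11.
low-left: (3)·(5/11) + (-3)·(6/11) = -3/11.
The best pure response is center with expected payoff 39/11.

39/11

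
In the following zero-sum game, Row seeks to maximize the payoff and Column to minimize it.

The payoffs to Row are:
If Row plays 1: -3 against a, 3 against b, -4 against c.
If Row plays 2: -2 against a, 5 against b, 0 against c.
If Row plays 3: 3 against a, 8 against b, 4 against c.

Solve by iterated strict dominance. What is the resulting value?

Column b is strictly dominated by a for Column (-3<3, -2<5, 3<8); eliminate b.
Row 2 is strictly dominated by row 3 (3>-2, 4>0); eliminate 2.
Row 1 is strictly dominated by row 3 (3>-3, 4>-4); eliminate 1.
Column c is strictly dominated by a for Column (3<4); eliminate c.
Only (3, a) remains, with payoff 3.

3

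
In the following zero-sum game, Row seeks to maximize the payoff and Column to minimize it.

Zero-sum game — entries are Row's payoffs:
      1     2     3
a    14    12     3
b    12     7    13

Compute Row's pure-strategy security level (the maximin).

The worst-case payoff for each row is a: 3, b: 7.
The best of these is 7.

7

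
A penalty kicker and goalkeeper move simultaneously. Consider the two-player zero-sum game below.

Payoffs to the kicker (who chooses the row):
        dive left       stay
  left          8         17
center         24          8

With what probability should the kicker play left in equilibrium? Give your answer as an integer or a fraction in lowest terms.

16/25

Row minima are 8 and 8, so the kicker's maximin is 8; column maxima are 24 and 17, so the goalkeeper's minimax is 17. These differ, so the equilibrium is in mixed strategies.
Let the kicker play left with probability p. The goalkeeper is indifferent when 8p + 24(1−p) = 17p + 8(1−p), giving p = 16/25.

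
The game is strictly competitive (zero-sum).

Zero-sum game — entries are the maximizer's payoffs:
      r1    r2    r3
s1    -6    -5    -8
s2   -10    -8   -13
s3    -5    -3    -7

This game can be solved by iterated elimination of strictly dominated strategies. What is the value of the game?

-7

Column r1 is strictly dominated by r3 for the minimizer (-8<-6, -13<-10, -7<-5); eliminate r1.
Row s1 is strictly dominated by row s3 (-3>-5, -7>-8); eliminate s1.
Row s2 is strictly dominated by row s3 (-3>-8, -7>-13); eliminate s2.
Column r2 is strictly dominated by r3 for the minimizer (-7<-3); eliminate r2.
Only (s3, r3) remains, with payoff -7.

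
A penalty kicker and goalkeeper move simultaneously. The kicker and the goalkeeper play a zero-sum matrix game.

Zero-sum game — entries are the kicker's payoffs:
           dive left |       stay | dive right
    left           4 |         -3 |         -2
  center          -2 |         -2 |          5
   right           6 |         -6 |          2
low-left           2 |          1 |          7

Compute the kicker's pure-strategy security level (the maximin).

1

The worst-case payoff for each row is left: -3, center: -2, right: -6, low-left: 1.
The best of these is 1.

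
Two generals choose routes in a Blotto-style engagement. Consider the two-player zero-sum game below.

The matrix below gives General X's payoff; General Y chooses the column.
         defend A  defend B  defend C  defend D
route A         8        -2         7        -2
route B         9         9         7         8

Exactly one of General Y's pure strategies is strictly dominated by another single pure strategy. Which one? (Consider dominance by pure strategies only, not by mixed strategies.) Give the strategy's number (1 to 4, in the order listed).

General Y prefers columns that give General X less. Compare defend A with defend C: 7 < 8, 7 < 9.
So defend C strictly dominates defend A for General Y; defend A is strictly dominated.

1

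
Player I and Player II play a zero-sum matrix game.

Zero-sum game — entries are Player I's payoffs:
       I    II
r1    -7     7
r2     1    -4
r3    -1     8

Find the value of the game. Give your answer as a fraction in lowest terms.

Row r1 is strictly dominated by row r3, so Player I never plays it.
The remaining 2×2 game on (r2, r3) × (I, II) has no saddle point. Let Player I play r2 with probability p; indifference gives p − (1−p) = −4p + 8(1−p), so p = 9/14.
Similarly Player II's optimal q on I is 6/7, and the value is 1·(6/7) + (-4)·(1/7) = 2/7.

2/7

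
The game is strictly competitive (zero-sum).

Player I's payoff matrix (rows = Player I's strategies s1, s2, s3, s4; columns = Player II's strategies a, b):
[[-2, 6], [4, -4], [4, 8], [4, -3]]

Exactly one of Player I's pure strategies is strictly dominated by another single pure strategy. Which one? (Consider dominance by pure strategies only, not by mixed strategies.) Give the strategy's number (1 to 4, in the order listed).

1

Compare s1 with s3: 4 > -2, 8 > 6.
So s3 strictly dominates s1 for Player I; s1 is strictly dominated.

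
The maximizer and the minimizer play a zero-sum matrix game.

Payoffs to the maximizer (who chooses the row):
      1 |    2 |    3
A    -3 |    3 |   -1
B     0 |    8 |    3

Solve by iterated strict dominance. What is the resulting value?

0

Row A is strictly dominated by row B (0>-3, 8>3, 3>-1); eliminate A.
Column 2 is strictly dominated by 1 for the minimizer (0<8); eliminate 2.
Column 3 is strictly dominated by 1 for the minimizer (0<3); eliminate 3.
Only (B, 1) remains, with payoff 0.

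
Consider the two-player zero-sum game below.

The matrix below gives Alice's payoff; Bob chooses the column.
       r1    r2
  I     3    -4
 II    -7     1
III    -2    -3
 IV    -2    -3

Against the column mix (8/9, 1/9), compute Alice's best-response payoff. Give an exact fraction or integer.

I: (3)·(8/9) + (-4)·(1/9) = 20/9.
II: (-7)·(8/9) + (1)·(1/9) = -55/9.
III: (-2)·(8/9) + (-3)·(1/9) = -19/9.
IV: (-2)·(8/9) + (-3)·(1/9) = -19/9.
The best pure response is I with expected payoff 20/9.

20/9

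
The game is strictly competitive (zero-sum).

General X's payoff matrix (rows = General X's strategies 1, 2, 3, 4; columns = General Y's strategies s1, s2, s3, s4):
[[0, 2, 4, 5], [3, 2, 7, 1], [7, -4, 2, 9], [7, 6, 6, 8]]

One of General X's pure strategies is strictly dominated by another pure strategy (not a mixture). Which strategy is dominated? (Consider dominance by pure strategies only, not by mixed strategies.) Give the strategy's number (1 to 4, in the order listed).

Compare 1 with 4: 7 > 0, 6 > 2, 6 > 4, 8 > 5.
So 4 strictly dominates 1 for General X; 1 is strictly dominated.

1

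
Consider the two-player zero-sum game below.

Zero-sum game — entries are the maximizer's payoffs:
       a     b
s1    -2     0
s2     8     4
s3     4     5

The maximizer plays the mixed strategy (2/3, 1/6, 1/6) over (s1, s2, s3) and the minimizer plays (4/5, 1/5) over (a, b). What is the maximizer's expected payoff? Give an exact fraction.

Against (4/5, 1/5), each row's expected payoff is s1: -8/5; s2: 36/5; s3: 21/5.
Taking the (2/3, 1/6, 1/6)-weighted average: (2/3)·(-8/5) + (1/6)·(36/5) + (1/6)·(21/5) = 5/6.

5/6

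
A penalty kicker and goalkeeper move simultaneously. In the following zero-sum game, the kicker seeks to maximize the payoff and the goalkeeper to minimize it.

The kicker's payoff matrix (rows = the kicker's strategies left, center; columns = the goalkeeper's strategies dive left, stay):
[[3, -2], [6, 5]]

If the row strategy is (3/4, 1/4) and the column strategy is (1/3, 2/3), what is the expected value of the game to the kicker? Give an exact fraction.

13/12

Against (1/3, 2/3), each row's expected payoff is left: -1/3; center: 16/3.
Taking the (3/4, 1/4)-weighted average: (3/4)·(-1/3) + (1/4)·(16/3) = 13/12.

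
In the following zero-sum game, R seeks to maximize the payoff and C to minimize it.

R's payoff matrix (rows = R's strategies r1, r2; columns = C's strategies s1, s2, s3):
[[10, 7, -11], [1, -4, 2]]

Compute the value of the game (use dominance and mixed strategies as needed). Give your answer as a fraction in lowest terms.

-5/4

Column s1 is strictly dominated by s2 for C (it gives R more in every row).
The remaining 2×2 game on (r1, r2) × (s2, s3) has no saddle point. Let R play r1 with probability p; indifference gives 7p − 4(1−p) = −11p + 2(1−p), so p = 1/4.
Similarly C's optimal q on s2 is 13/24, and the value is 7·(13/24) + (-11)·(11/24) = -5/4.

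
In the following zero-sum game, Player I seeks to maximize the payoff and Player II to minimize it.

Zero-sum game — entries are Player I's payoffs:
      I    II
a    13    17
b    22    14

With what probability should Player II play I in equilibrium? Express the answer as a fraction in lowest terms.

1/4

Row minima are 13 and 14, so Player I's maximin is 14; column maxima are 22 and 17, so Player II's minimax is 17. These differ, so the equilibrium is in mixed strategies.
Let Player II play I with probability q. Player I is indifferent when 13q + 17(1−q) = 22q + 14(1−q), giving q = 1/4.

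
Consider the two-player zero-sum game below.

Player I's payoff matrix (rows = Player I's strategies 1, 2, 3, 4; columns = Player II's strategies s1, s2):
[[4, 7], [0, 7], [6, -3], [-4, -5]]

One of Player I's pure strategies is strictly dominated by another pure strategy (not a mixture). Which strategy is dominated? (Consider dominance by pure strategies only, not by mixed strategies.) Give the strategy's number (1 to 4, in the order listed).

Compare 4 with 1: 4 > -4, 7 > -5.
So 1 strictly dominates 4 for Player I; 4 is strictly dominated.

4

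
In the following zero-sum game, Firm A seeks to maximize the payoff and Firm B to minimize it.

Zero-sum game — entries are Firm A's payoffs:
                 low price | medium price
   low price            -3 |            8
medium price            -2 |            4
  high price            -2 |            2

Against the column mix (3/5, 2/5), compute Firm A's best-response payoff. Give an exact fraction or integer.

7/5

low price: (-3)·(3/5) + (8)·(2/5) = 7/5.
medium price: (-2)·(3/5) + (4)·(2/5) = 2/5.
high price: (-2)·(3/5) + (2)·(2/5) = -2/5.
The best pure response is low price with expected payoff 7/5.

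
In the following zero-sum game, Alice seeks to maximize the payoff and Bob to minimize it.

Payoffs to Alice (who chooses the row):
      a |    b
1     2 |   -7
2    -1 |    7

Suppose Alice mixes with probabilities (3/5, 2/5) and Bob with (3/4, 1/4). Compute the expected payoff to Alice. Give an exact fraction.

Against (3/4, 1/4), each row's expected payoff is 1: -1/4; 2: 1.
Taking the (3/5, 2/5)-weighted average: (3/5)·(-1/4) + (2/5)·(1) = 1/4.

1/4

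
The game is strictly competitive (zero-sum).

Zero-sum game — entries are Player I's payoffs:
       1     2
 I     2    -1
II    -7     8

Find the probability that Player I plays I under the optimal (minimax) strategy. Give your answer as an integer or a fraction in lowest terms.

5/6

Row minima are -1 and -7, so Player I's maximin is -1; column maxima are 2 and 8, so Player II's minimax is 2. These differ, so the equilibrium is in mixed strategies.
Let Player I play I with probability p. Player II is indifferent when 2p − 7(1−p) = −p + 8(1−p), giving p = 5/6.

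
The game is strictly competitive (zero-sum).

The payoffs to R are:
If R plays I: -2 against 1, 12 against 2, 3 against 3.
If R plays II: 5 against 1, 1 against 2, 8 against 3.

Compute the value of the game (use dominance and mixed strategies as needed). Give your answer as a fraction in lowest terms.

31/9

Column 3 is strictly dominated by 1 for C (it gives R more in every row).
The remaining 2×2 game on (I, II) × (1, 2) has no saddle point. Let R play I with probability p; indifference gives −2p + 5(1−p) = 12p + (1−p), so p = 2/9.
Similarly C's optimal q on 1 is 11/18, and the value is -2·(11/18) + (12)·(7/18) = 31/9.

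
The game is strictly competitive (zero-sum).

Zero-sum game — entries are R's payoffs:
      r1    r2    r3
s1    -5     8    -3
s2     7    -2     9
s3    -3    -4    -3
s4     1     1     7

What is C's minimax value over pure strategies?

The worst case (largest entry) in each column is r1: 7, r2: 8, r3: 9.
The best (smallest) of these is 7.

7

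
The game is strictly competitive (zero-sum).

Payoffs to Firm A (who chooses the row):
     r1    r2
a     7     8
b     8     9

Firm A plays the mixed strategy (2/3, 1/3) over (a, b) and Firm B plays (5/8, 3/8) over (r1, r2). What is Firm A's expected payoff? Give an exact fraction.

185/24

Against (5/8, 3/8), each row's expected payoff is a: 59/8; b: 67/8.
Taking the (2/3, 1/3)-weighted average: (2/3)·(59/8) + (1/3)·(67/8) = 185/24.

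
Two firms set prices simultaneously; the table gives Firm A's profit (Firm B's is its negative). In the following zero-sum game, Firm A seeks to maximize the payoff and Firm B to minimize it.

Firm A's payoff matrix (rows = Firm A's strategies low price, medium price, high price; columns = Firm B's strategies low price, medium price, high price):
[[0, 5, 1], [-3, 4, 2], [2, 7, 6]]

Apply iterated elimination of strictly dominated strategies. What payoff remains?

2

Row medium price is strictly dominated by row high price (2>-3, 7>4, 6>2); eliminate medium price.
Row low price is strictly dominated by row high price (2>0, 7>5, 6>1); eliminate low price.
Column medium price is strictly dominated by low price for Firm B (2<7); eliminate medium price.
Column high price is strictly dominated by low price for Firm B (2<6); eliminate high price.
Only (high price, low price) remains, with payoff 2.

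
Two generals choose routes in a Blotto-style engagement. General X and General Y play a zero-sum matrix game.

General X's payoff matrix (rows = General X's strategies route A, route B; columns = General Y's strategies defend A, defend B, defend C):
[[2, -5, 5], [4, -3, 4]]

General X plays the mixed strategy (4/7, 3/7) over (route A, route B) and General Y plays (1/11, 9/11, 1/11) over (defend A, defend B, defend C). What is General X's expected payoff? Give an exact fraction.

-19/7

Against (1/11, 9/11, 1/11), each row's expected payoff is route A: -38/11; route B: -19/11.
Taking the (4/7, 3/7)-weighted average: (4/7)·(-38/11) + (3/7)·(-19/11) = -19/7.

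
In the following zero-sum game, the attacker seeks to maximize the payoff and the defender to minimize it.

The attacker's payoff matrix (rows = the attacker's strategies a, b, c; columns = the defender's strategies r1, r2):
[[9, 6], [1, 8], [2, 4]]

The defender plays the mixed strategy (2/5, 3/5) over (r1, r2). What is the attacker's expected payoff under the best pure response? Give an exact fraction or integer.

a: (9)·(2/5) + (6)·(3/5) = 36/5.
b: (1)·(2/5) + (8)·(3/5) = 26/5.
c: (2)·(2/5) + (4)·(3/5) = 16/5.
The best pure response is a with expected payoff 36/5.

36/5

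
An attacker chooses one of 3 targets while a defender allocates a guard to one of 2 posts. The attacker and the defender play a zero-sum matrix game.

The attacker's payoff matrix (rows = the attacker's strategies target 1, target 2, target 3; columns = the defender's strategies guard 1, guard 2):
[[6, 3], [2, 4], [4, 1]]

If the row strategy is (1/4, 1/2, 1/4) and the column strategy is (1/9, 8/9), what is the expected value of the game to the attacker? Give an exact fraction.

55/18

Against (1/9, 8/9), each row's expected payoff is target 1: 10/3; target 2: 34/9; target 3: 4/3.
Taking the (1/4, 1/2, 1/4)-weighted average: (1/4)·(10/3) + (1/2)·(34/9) + (1/4)·(4/3) = 55/18.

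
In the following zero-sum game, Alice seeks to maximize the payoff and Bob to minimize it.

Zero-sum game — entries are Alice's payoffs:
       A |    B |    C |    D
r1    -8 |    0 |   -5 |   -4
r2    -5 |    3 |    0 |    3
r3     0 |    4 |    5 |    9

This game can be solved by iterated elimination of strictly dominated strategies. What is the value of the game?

Column C is strictly dominated by A for Bob (-8<-5, -5<0, 0<5); eliminate C.
Column B is strictly dominated by A for Bob (-8<0, -5<3, 0<4); eliminate B.
Column D is strictly dominated by A for Bob (-8<-4, -5<3, 0<9); eliminate D.
Row r1 is strictly dominated by row r2 (-5>-8); eliminate r1.
Row r2 is strictly dominated by row r3 (0>-5); eliminate r2.
Only (r3, A) remains, with payoff 0.

0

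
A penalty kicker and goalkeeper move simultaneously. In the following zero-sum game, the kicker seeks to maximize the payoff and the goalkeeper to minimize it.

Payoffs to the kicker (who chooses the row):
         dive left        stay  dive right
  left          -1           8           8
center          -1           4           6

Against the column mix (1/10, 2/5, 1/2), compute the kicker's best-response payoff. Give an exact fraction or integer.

left: (-1)·(1/10) + (8)·(2/5) + (8)·(1/2) = 71/10.
center: (-1)·(1/10) + (4)·(2/5) + (6)·(1/2) = 9/2.
The best pure response is left with expected payoff 71/10.

71/10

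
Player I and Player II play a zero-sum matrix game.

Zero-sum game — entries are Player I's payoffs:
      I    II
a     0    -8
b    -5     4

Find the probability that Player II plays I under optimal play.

12/17

Row minima are -8 and -5, so Player I's maximin is -5; column maxima are 0 and 4, so Player II's minimax is 0. These differ, so the equilibrium is in mixed strategies.
Let Player II play I with probability q. Player I is indifferent when −8(1−q) = −5q + 4(1−q), giving q = 12/17.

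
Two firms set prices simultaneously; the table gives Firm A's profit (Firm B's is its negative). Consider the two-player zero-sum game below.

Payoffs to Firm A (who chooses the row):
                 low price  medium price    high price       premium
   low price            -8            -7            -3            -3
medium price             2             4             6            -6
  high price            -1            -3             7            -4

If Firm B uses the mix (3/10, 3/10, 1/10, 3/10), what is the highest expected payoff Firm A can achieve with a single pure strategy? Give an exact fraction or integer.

low price: (-8)·(3/10) + (-7)·(3/10) + (-3)·(1/10) + (-3)·(3/10) = -57/10.
medium price: (2)·(3/10) + (4)·(3/10) + (6)·(1/10) + (-6)·(3/10) = 3/5.
high price: (-1)·(3/10) + (-3)·(3/10) + (7)·(1/10) + (-4)·(3/10) = -17/10.
The best pure response is medium price with expected payoff 3/5.

3/5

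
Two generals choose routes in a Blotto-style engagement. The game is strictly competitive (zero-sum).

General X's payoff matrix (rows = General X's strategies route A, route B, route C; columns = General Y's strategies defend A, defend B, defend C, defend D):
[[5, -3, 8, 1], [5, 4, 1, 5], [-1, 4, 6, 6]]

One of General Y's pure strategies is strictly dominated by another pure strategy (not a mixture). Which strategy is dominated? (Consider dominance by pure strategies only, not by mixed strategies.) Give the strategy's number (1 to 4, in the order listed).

General Y prefers columns that give General X less. Compare defend D with defend B: -3 < 1, 4 < 5, 4 < 6.
So defend B strictly dominates defend D for General Y; defend D is strictly dominated.

4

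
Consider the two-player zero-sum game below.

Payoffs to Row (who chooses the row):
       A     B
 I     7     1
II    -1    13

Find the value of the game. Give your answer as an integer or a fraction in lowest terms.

Row minima are 1 and -1, so Row's maximin is 1; column maxima are 7 and 13, so Column's minimax is 7. These differ, so the equilibrium is in mixed strategies.
Let Row play I with probability p. Column is indifferent when 7p − (1−p) = p + 13(1−p), giving p = 7/10.
Let Column play A with probability q. Row is indifferent when 7q + (1−q) = −q + 13(1−q), giving q = 3/5.
The value is 7·(3/5) + (1)·(2/5) = 23/5.

23/5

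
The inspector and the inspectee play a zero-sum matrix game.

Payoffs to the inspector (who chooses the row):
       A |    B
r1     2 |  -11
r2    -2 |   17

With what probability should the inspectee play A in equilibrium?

Row minima are -11 and -2, so the inspector's maximin is -2; column maxima are 2 and 17, so the inspectee's minimax is 2. These differ, so the equilibrium is in mixed strategies.
Let the inspectee play A with probability q. The inspector is indifferent when 2q − 11(1−q) = −2q + 17(1−q), giving q = 7/8.

7/8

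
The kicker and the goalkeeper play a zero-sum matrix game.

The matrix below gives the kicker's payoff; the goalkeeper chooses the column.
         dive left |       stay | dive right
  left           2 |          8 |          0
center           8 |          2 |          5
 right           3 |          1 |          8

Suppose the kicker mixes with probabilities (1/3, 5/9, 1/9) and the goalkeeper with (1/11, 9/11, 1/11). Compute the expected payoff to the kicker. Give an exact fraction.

Against (1/11, 9/11, 1/11), each row's expected payoff is left: 74/11; center: 31/11; right: 20/11.
Taking the (1/3, 5/9, 1/9)-weighted average: (1/3)·(74/11) + (5/9)·(31/11) + (1/9)·(20/11) = 397/99.

397/99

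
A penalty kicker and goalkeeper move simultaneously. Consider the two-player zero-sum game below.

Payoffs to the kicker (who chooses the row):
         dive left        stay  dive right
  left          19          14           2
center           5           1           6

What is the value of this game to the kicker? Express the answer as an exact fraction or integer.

82/17

Column dive left is strictly dominated by stay for the goalkeeper (it gives the kicker more in every row).
The remaining 2×2 game on (left, center) × (stay, dive right) has no saddle point. Let the kicker play left with probability p; indifference gives 14p + (1−p) = 2p + 6(1−p), so p = 5/17.
Similarly the goalkeeper's optimal q on stay is 4/17, and the value is 14·(4/17) + (2)·(13/17) = 82/17.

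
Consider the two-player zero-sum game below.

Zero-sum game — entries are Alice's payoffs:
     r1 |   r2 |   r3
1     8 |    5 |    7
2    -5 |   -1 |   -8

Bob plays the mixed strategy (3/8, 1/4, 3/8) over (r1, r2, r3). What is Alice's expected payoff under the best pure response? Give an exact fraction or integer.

1: (8)·(3/8) + (5)·(1/4) + (7)·(3/8) = 55/8.
2: (-5)·(3/8) + (-1)·(1/4) + (-8)·(3/8) = -41/8.
The best pure response is 1 with expected payoff 55/8.

55/8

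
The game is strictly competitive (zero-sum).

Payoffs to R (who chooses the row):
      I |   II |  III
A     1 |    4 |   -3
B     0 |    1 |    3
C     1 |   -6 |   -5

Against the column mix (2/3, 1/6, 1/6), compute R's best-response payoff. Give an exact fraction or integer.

5/6

A: (1)·(2/3) + (4)·(1/6) + (-3)·(1/6) = 5/6.
B: (0)·(2/3) + (1)·(1/6) + (3)·(1/6) = 2/3.
C: (1)·(2/3) + (-6)·(1/6) + (-5)·(1/6) = -7/6.
The best pure response is A with expected payoff 5/6.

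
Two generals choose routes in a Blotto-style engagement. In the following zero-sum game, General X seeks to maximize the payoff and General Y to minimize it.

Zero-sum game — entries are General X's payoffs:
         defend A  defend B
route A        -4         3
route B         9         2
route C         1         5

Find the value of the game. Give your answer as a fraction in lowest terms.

43/11

Row route A is strictly dominated by row route C, so General X never plays it.
The remaining 2×2 game on (route B, route C) × (defend A, defend B) has no saddle point. Let General X play route B with probability p; indifference gives 9p + (1−p) = 2p + 5(1−p), so p = 4/11.
Similarly General Y's optimal q on defend A is 3/11, and the value is 9·(3/11) + (2)·(8/11) = 43/11.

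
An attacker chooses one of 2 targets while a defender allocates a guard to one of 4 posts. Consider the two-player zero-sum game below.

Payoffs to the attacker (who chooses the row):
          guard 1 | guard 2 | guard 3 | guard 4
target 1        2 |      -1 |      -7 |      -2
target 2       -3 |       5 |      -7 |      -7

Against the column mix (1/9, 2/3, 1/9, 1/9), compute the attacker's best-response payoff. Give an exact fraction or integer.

13/9

target 1: (2)·(1/9) + (-1)·(2/3) + (-7)·(1/9) + (-2)·(1/9) = -13/9.
target 2: (-3)·(1/9) + (5)·(2/3) + (-7)·(1/9) + (-7)·(1/9) = 13/9.
The best pure response is target 2 with expected payoff 13/9.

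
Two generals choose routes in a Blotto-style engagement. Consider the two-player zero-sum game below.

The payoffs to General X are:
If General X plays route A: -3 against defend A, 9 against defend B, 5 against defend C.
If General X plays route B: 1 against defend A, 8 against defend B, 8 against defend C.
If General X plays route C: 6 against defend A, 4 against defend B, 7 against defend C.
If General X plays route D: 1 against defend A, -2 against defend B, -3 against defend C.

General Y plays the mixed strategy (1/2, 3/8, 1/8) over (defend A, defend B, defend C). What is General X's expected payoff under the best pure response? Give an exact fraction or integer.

route A: (-3)·(1/2) + (9)·(3/8) + (5)·(1/8) = 5/2.
route B: (1)·(1/2) + (8)·(3/8) + (8)·(1/8) = 9/2.
route C: (6)·(1/2) + (4)·(3/8) + (7)·(1/8) = 43/8.
route D: (1)·(1/2) + (-2)·(3/8) + (-3)·(1/8) = -5/8.
The best pure response is route C with expected payoff 43/8.

43/8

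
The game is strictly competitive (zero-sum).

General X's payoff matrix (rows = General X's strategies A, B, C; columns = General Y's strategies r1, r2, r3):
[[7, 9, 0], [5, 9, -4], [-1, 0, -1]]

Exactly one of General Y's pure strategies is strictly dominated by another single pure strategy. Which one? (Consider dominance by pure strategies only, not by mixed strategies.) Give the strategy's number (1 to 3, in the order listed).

General Y prefers columns that give General X less. Compare r2 with r1: 7 < 9, 5 < 9, -1 < 0.
So r1 strictly dominates r2 for General Y; r2 is strictly dominated.

2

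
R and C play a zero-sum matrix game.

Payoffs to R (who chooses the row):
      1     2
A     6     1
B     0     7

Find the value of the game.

Row minima are 1 and 0, so R's maximin is 1; column maxima are 6 and 7, so C's minimax is 6. These differ, so the equilibrium is in mixed strategies.
Let R play A with probability p. C is indifferent when 6p = p + 7(1−p), giving p = 7/12.
Let C play 1 with probability q. R is indifferent when 6q + (1−q) = 7(1−q), giving q = 1/2.
The value is 6·(1/2) + (1)·(1/2) = 7/2.

7/2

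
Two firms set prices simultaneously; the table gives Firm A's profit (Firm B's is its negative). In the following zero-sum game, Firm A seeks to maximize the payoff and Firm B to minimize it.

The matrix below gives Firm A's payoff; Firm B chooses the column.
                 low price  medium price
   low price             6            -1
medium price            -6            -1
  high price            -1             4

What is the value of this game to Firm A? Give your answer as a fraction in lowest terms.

Row medium price is strictly dominated by row high price, so Firm A never plays it.
The remaining 2×2 game on (low price, high price) × (low price, medium price) has no saddle point. Let Firm A play low price with probability p; indifference gives 6p − (1−p) = −p + 4(1−p), so p = 5/12.
Similarly Firm B's optimal q on low price is 5/12, and the value is 6·(5/12) + (-1)·(7/12) = 23/12.

23/12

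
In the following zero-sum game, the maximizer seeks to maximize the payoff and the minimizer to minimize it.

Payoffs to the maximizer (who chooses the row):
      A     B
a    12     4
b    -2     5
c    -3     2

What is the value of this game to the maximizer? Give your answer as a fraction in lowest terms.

68/15

Row c is strictly dominated by row b, so the maximizer never plays it.
The remaining 2×2 game on (a, b) × (A, B) has no saddle point. Let the maximizer play a with probability p; indifference gives 12p − 2(1−p) = 4p + 5(1−p), so p = 7/15.
Similarly the minimizer's optimal q on A is 1/15, and the value is 12·(1/15) + (4)·(14/15) = 68/15.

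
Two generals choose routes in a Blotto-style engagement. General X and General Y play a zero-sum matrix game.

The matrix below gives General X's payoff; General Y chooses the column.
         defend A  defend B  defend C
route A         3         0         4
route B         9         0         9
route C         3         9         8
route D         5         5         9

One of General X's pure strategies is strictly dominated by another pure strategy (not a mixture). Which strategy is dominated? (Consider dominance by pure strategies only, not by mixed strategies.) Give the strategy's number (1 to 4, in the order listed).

1

Compare route A with route D: 5 > 3, 5 > 0, 9 > 4.
So route D strictly dominates route A for General X; route A is strictly dominated.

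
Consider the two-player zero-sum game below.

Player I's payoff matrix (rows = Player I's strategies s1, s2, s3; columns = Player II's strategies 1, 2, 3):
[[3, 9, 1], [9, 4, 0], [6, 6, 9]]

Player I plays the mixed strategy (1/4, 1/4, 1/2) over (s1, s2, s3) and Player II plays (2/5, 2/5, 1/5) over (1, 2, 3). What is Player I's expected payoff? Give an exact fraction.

Against (2/5, 2/5, 1/5), each row's expected payoff is s1: 5; s2: 26/5; s3: 33/5.
Taking the (1/4, 1/4, 1/2)-weighted average: (1/4)·(5) + (1/4)·(26/5) + (1/2)·(33/5) = 117/20.

117/20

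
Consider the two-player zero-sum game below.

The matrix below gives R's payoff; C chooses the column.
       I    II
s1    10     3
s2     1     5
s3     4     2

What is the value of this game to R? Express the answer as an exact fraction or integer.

Row s3 is strictly dominated by row s1, so R never plays it.
The remaining 2×2 game on (s1, s2) × (I, II) has no saddle point. Let R play s1 with probability p; indifference gives 10p + (1−p) = 3p + 5(1−p), so p = 4/11.
Similarly C's optimal q on I is 2/11, and the value is 10·(2/11) + (3)·(9/11) = 47/11.

47/11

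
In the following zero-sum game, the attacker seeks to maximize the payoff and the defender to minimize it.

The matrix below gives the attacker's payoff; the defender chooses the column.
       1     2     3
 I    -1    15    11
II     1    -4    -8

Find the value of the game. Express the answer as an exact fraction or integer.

1/7

Column 2 is strictly dominated by 3 for the defender (it gives the attacker more in every row).
The remaining 2×2 game on (I, II) × (1, 3) has no saddle point. Let the attacker play I with probability p; indifference gives −p + (1−p) = 11p − 8(1−p), so p = 3/7.
Similarly the defender's optimal q on 1 is 19/21, and the value is -1·(19/21) + (11)·(2/21) = 1/7.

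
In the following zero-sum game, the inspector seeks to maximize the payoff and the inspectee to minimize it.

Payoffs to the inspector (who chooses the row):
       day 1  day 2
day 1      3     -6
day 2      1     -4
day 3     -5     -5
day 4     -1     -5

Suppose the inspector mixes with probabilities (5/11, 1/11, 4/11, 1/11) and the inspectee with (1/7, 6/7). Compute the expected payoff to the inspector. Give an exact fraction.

-359/77

Against (1/7, 6/7), each row's expected payoff is day 1: -33/7; day 2: -23/7; day 3: -5; day 4: -31/7.
Taking the (5/11, 1/11, 4/11, 1/11)-weighted average: (5/11)·(-33/7) + (1/11)·(-23/7) + (4/11)·(-5) + (1/11)·(-31/7) = -359/77.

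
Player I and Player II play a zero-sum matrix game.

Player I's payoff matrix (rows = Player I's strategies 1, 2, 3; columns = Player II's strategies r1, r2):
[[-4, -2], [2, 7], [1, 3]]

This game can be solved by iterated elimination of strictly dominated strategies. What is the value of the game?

2

Column r2 is strictly dominated by r1 for Player II (-4<-2, 2<7, 1<3); eliminate r2.
Row 3 is strictly dominated by row 2 (2>1); eliminate 3.
Row 1 is strictly dominated by row 2 (2>-4); eliminate 1.
Only (2, r1) remains, with payoff 2.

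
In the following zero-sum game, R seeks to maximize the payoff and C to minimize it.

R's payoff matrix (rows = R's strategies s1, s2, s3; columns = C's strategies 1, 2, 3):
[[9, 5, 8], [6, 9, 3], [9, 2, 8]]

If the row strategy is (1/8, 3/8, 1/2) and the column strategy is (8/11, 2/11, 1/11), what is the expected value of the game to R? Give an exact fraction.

Against (8/11, 2/11, 1/11), each row's expected payoff is s1: 90/11; s2: 69/11; s3: 84/11.
Taking the (1/8, 3/8, 1/2)-weighted average: (1/8)·(90/11) + (3/8)·(69/11) + (1/2)·(84/11) = 633/88.

633/88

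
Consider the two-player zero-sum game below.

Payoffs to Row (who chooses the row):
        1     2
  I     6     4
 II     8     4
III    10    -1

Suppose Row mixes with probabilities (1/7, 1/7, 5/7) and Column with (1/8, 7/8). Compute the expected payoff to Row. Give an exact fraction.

85/56

Against (1/8, 7/8), each row's expected payoff is I: 17/4; II: 9/2; III: 3/8.
Taking the (1/7, 1/7, 5/7)-weighted average: (1/7)·(17/4) + (1/7)·(9/2) + (5/7)·(3/8) = 85/56.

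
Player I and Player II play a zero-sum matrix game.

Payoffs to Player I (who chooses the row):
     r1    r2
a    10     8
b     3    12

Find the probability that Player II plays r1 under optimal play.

4/11

Row minima are 8 and 3, so Player I's maximin is 8; column maxima are 10 and 12, so Player II's minimax is 10. These differ, so the equilibrium is in mixed strategies.
Let Player II play r1 with probability q. Player I is indifferent when 10q + 8(1−q) = 3q + 12(1−q), giving q = 4/11.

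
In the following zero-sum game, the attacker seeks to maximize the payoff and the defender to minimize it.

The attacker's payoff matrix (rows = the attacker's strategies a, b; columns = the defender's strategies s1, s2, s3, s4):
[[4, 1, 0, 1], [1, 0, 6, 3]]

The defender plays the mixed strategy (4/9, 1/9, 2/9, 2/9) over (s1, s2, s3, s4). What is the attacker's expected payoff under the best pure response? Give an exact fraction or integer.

22/9

a: (4)·(4/9) + (1)·(1/9) + (0)·(2/9) + (1)·(2/9) = 19/9.
b: (1)·(4/9) + (0)·(1/9) + (6)·(2/9) + (3)·(2/9) = 22/9.
The best pure response is b with expected payoff 22/9.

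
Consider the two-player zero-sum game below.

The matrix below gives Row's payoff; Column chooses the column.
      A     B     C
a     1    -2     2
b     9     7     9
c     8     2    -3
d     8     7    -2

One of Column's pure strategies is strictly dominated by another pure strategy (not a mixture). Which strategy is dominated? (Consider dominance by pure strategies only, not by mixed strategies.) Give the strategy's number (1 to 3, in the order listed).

Column prefers columns that give Row less. Compare A with B: -2 < 1, 7 < 9, 2 < 8, 7 < 8.
So B strictly dominates A for Column; A is strictly dominated.

1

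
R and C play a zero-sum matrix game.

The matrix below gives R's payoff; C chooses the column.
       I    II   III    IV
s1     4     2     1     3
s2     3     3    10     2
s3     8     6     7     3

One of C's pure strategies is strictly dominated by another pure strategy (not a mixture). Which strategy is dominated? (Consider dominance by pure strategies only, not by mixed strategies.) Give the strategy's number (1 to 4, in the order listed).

C prefers columns that give R less. Compare I with IV: 3 < 4, 2 < 3, 3 < 8.
So IV strictly dominates I for C; I is strictly dominated.

1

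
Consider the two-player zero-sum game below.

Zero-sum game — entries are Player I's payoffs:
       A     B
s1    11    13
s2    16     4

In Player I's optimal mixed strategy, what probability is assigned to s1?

6/7

Row minima are 11 and 4, so Player I's maximin is 11; column maxima are 16 and 13, so Player II's minimax is 13. These differ, so the equilibrium is in mixed strategies.
Let Player I play s1 with probability p. Player II is indifferent when 11p + 16(1−p) = 13p + 4(1−p), giving p = 6/7.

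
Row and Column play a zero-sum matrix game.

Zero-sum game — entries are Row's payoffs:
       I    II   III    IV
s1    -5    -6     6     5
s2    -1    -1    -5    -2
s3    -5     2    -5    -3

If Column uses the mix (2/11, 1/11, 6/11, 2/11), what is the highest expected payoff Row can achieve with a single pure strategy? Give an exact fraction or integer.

30/11

s1: (-5)·(2/11) + (-6)·(1/11) + (6)·(6/11) + (5)·(2/11) = 30/11.
s2: (-1)·(2/11) + (-1)·(1/11) + (-5)·(6/11) + (-2)·(2/11) = -37/11.
s3: (-5)·(2/11) + (2)·(1/11) + (-5)·(6/11) + (-3)·(2/11) = -4.
The best pure response is s1 with expected payoff 30/11.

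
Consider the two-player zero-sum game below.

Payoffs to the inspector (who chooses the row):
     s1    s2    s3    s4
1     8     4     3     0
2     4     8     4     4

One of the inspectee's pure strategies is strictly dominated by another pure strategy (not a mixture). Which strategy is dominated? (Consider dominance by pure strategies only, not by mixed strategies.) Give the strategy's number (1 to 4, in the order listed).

2

The inspectee prefers columns that give the inspector less. Compare s2 with s3: 3 < 4, 4 < 8.
So s3 strictly dominates s2 for the inspectee; s2 is strictly dominated.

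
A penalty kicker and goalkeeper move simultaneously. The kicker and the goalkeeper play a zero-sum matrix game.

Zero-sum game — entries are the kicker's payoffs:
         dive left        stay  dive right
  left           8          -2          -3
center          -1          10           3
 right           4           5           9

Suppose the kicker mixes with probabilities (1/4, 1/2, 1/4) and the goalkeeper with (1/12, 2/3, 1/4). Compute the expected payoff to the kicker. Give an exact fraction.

Against (1/12, 2/3, 1/4), each row's expected payoff is left: -17/12; center: 22/3; right: 71/12.
Taking the (1/4, 1/2, 1/4)-weighted average: (1/4)·(-17/12) + (1/2)·(22/3) + (1/4)·(71/12) = 115/24.

115/24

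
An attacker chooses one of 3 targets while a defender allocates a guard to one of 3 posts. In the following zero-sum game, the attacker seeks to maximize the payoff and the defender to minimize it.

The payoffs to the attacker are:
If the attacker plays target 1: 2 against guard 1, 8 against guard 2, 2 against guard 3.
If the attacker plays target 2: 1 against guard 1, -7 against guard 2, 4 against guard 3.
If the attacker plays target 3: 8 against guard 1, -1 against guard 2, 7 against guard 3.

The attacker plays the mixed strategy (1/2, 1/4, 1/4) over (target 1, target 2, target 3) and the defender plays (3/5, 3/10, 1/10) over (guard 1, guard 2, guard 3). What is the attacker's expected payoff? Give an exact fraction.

Against (3/5, 3/10, 1/10), each row's expected payoff is target 1: 19/5; target 2: -11/10; target 3: 26/5.
Taking the (1/2, 1/4, 1/4)-weighted average: (1/2)·(19/5) + (1/4)·(-11/10) + (1/4)·(26/5) = 117/40.

117/40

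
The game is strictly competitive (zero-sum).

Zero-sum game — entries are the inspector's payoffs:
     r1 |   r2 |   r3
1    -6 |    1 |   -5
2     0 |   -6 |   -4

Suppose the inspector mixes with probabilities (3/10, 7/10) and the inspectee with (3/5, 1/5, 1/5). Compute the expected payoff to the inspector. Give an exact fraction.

Against (3/5, 1/5, 1/5), each row's expected payoff is 1: -22/5; 2: -2.
Taking the (3/10, 7/10)-weighted average: (3/10)·(-22/5) + (7/10)·(-2) = -68/25.

-68/25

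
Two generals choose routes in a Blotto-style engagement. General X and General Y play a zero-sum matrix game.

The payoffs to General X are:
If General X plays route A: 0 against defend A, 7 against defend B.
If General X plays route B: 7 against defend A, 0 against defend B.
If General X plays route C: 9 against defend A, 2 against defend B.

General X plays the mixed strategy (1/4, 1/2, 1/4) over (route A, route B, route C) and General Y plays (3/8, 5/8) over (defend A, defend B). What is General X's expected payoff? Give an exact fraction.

Against (3/8, 5/8), each row's expected payoff is route A: 35/8; route B: 21/8; route C: 37/8.
Taking the (1/4, 1/2, 1/4)-weighted average: (1/4)·(35/8) + (1/2)·(21/8) + (1/4)·(37/8) = 57/16.

57/16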